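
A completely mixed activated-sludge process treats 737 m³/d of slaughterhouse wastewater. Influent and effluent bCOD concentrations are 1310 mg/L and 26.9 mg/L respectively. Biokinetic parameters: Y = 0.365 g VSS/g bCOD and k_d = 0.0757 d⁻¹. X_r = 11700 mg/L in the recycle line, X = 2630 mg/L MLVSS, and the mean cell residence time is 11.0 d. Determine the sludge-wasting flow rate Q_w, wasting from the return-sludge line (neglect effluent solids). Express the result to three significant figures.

Q_w ≈ 16.1 m³/d

From the SRT design equation V = Y Q (S₀−S) θ_c / [X (1 + k_d θ_c)] = 0.365 × 737 × (1310 − 26.9) × 11.0 / [2630 × (1 + 0.0757 × 11.0)] = 3.8×10^6 / 4820 = 787.7 m³.
Q_w = (V·X)/(θ_c X_r) = 787.7 × 2630 / (11.0 × 11700) = 16.10 m³/d.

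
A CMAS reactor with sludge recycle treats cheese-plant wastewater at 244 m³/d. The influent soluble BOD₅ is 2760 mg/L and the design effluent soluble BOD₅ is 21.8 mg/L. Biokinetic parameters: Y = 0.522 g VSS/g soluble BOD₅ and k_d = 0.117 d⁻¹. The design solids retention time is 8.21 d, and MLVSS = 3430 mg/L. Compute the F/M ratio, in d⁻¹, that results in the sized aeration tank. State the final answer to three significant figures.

F/M ≈ 0.461 d⁻¹

Steady-state biomass mass balance: V·X·(1 + k_d·θ_c) = Y·Q·(S₀ − S)·θ_c, so V = 0.522 × 244 × (2760 − 21.8) × 8.21 / [3430 × (1 + 0.117 × 8.21)] = 2.86×10^6 / 6725 = 425.8 m³.
Food-to-microorganism ratio F/M = Q S₀ / (V X) = 244 × 2760 / (425.8 × 3430) = 0.4611 d⁻¹.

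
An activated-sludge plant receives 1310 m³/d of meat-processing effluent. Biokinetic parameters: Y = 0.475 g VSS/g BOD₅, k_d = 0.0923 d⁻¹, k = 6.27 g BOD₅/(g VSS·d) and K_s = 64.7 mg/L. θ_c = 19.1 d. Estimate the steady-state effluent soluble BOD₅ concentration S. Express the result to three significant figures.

S ≈ 3.30 mg/L

For a completely mixed reactor with recycle the Lawrence–McCarty relation gives S = K_s·(1 + k_d·θ_c) / [θ_c·(Y·k − k_d) − 1] = 64.7 × (1 + 0.0923 × 19.1) / [19.1 × (0.475 × 6.27 − 0.0923) − 1] = 178.8 / 54.12 = 3.303 mg/L.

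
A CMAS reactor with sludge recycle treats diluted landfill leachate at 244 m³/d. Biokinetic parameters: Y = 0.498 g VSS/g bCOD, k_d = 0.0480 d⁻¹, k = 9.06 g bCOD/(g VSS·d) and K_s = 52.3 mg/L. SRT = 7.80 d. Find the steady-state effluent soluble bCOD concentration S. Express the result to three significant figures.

S ≈ 2.13 mg/L

From the Monod/SRT balance for a CMAS, S = K_s·(1+k_d θ_c)/[θ_c·(Y k − k_d) − 1] = 52.3 × (1 + 0.0480 × 7.80) / [7.80 × (0.498 × 9.06 − 0.0480) − 1] = 71.88 / 33.82 = 2.126 mg/L.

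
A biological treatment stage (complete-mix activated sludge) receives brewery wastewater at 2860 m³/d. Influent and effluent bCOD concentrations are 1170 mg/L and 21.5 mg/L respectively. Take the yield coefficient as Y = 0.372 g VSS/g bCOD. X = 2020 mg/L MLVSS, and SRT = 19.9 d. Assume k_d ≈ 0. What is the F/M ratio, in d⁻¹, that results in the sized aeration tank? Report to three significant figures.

V·X = Y·Q·ΔS·θ_c gives V = 0.372 × 2860 × (1170 − 21.5) × 19.9 / 2020 = 12038 m³.
F/M = Q·S₀ / (V·X) = 2860 × 1170 / (12038 × 2020) = 0.1376 g bCOD·(g VSS·d)⁻¹.

F/M ≈ 0.138 d⁻¹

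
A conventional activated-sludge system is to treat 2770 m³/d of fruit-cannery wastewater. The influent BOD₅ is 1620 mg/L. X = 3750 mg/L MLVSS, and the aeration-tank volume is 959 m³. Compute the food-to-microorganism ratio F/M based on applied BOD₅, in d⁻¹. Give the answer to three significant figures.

F/M ≈ 1.25 d⁻¹

F/M = Q·S₀ / (V·X) = 2770 × 1620 / (959.0 × 3750) = 1.248 g BOD₅·(g VSS·d)⁻¹.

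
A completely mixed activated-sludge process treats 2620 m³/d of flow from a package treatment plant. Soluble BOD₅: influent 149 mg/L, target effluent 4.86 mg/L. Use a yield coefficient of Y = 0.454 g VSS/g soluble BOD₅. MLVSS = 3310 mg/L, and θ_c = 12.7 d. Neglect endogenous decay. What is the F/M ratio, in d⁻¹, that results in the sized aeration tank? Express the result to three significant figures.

With k_d = 0 the design equation reduces to V = Y Q (S₀−S) θ_c / X = 0.454 × 2620 × (149 − 4.86) × 12.7 / 3310 = 657.8 m³.
Food-to-microorganism ratio F/M = Q S₀ / (V X) = 2620 × 149 / (657.8 × 3310) = 0.1793 d⁻¹.

F/M ≈ 0.179 d⁻¹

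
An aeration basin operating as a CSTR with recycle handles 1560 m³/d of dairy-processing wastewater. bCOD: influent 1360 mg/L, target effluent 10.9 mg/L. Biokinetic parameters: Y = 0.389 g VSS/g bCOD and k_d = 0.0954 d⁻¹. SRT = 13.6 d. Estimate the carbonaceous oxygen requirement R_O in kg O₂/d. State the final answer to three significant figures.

Observed yield with endogenous decay: Y_obs = Y / (1 + k_d·θ_c) = 0.389 / (1 + 0.0954 × 13.6) = 0.389 / 2.297 = 0.1693 g VSS/g bCOD.
Substrate removed = Q·(S₀ − S) = 1560 m³/d × (1360 − 10.9) g/m³ = 2.1×10^6 g/d = 2105 kg/d.
Net sludge production P_X = 0.1693 × 2105 = 356.3 kg VSS/d.
R_O = Q·ΔS − 1.42 P_X = 2105 − 506.0 = 1599 kg O₂/d.

R_O ≈ 1600 kg O₂/d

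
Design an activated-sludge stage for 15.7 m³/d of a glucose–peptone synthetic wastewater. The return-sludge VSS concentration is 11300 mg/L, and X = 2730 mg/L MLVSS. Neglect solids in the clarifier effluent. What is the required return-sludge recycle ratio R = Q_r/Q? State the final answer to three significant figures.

R ≈ 0.319

Solids balance on the clarifier gives (1+R)X = R·X_r, so R = X/(X_r − X) = 2730 / (11300 − 2730) = 0.3186.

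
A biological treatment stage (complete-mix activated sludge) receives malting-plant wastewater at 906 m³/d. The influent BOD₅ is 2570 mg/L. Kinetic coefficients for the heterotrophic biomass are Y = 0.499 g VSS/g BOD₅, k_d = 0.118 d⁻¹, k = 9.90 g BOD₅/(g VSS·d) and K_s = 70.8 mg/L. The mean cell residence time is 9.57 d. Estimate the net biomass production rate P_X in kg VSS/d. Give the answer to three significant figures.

P_X ≈ 545 kg VSS/d

From the Monod/SRT balance for a CMAS, S = K_s·(1+k_d θ_c)/[θ_c·(Y k − k_d) − 1] = 70.8 × (1 + 0.118 × 9.57) / [9.57 × (0.499 × 9.90 − 0.118) − 1] = 150.8 / 45.15 = 3.339 mg/L.
The observed yield is Y_obs = Y/(1 + k_d·θ_c) = 0.499 / (1 + 0.118 × 9.57) = 0.499 / 2.129 = 0.2344 g VSS per g BOD₅ removed.
Q·(S₀ − S) = 906 × (2570 − 3.34) × 10⁻³ = 2325 kg/d removed.
Net biomass production P_X = Y_obs × Q·(S₀ − S) = 0.2344 × 2325 = 545.0 kg VSS/d.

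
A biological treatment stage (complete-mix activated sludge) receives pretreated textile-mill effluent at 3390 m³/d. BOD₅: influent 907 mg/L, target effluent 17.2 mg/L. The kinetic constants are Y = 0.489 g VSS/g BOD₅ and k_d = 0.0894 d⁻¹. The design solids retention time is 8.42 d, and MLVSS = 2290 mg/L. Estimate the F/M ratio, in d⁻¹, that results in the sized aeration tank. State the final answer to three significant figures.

From the SRT design equation V = Y Q (S₀−S) θ_c / [X (1 + k_d θ_c)] = 0.489 × 3390 × (907 − 17.2) × 8.42 / [2290 × (1 + 0.0894 × 8.42)] = 1.24×10^7 / 4014 = 3094 m³.
Food-to-microorganism ratio F/M = Q S₀ / (V X) = 3390 × 907 / (3094 × 2290) = 0.4339 d⁻¹.

F/M ≈ 0.434 d⁻¹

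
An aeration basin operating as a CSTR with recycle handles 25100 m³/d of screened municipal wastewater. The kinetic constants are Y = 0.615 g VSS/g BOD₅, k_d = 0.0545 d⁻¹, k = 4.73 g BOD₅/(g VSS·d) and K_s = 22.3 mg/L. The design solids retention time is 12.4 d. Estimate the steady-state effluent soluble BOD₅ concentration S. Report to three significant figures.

S ≈ 1.09 mg/L

For a completely mixed reactor with recycle the Lawrence–McCarty relation gives S = K_s·(1 + k_d·θ_c) / [θ_c·(Y·k − k_d) − 1] = 22.3 × (1 + 0.0545 × 12.4) / [12.4 × (0.615 × 4.73 − 0.0545) − 1] = 37.37 / 34.40 = 1.086 mg/L.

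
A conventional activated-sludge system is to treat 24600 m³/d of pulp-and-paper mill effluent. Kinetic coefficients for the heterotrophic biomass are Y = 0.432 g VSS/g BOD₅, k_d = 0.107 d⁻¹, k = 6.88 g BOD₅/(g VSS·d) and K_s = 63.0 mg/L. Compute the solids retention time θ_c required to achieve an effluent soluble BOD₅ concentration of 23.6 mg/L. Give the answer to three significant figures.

θ_c ≈ 1.42 d

From 1/θ_c = Y·k·S/(K_s + S) − k_d: Y·k·S/(K_s+S) = 0.432 × 6.88 × 23.6 / (63.0 + 23.6) = 0.8100 d⁻¹.
Then 1/θ_c = μ − k_d = 0.8100 − 0.107 = 0.7030 d⁻¹, giving θ_c = 1.423 d.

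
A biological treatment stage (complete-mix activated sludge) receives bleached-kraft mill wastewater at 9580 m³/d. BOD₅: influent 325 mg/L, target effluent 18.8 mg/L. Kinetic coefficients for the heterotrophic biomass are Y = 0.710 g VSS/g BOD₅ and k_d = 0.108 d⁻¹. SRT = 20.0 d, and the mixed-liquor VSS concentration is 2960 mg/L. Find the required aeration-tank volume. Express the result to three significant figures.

V ≈ 4450 m³

From the SRT design equation V = Y Q (S₀−S) θ_c / [X (1 + k_d θ_c)] = 0.710 × 9580 × (325 − 18.8) × 20.0 / [2960 × (1 + 0.108 × 20.0)] = 4.17×10^7 / 9354 = 4453 m³.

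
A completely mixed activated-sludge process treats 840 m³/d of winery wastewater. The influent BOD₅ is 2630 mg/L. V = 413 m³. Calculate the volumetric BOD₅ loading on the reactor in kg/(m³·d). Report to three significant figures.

L_v = Q S₀ / V = 840 × 2630 × 10⁻³ / 413.0 = 5.349 kg/(m³·d).

L_v ≈ 5.35 kg BOD₅/(m³·d)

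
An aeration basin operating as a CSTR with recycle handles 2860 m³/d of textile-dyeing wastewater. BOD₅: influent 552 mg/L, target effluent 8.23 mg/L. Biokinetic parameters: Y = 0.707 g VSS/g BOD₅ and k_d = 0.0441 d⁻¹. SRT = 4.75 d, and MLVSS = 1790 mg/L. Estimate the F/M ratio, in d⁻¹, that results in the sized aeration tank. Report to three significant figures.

Rearranging the biomass balance for a CMAS with decay, V = Y·Q·ΔS·θ_c / [X·(1+k_d θ_c)] = 0.707 × 2860 × (552 − 8.23) × 4.75 / [1790 × (1 + 0.0441 × 4.75)] = 5.22×10^6 / 2165 = 2412 m³.
F/M = Q·S₀ / (V·X) = 2860 × 552 / (2412 × 1790) = 0.3656 g BOD₅·(g VSS·d)⁻¹.

F/M ≈ 0.366 d⁻¹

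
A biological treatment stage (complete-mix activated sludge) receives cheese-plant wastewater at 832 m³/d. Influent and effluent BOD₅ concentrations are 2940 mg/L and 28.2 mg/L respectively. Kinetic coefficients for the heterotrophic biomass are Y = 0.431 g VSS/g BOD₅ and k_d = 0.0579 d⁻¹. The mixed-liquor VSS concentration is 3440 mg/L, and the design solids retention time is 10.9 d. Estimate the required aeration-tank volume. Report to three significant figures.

From the SRT design equation V = Y Q (S₀−S) θ_c / [X (1 + k_d θ_c)] = 0.431 × 832 × (2940 − 28.2) × 10.9 / [3440 × (1 + 0.0579 × 10.9)] = 1.14×10^7 / 5611 = 2028 m³.

V ≈ 2030 m³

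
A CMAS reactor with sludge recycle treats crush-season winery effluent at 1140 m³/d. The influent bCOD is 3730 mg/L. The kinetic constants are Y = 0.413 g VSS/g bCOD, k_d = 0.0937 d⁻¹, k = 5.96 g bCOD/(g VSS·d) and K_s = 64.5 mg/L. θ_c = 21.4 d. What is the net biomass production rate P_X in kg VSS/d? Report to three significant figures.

Effluent substrate depends only on kinetics and SRT: S = K_s(1 + k_d θ_c) / [θ_c(Yk − k_d) − 1] = 64.5 × (1 + 0.0937 × 21.4) / [21.4 × (0.413 × 5.96 − 0.0937) − 1] = 193.8 / 49.67 = 3.902 mg/L.
Correct the yield for decay: Y_obs = Y/(1 + k_d θ_c) = 0.413 / (1 + 0.0937 × 21.4) = 0.413 / 3.005 = 0.1374.
Substrate removed = Q·(S₀ − S) = 1140 m³/d × (3730 − 3.90) g/m³ = 4.25×10^6 g/d = 4248 kg/d.
Biomass produced: P_X = Y_obs·Q·ΔS = 0.1374 × 4248 ≈ 583.8 kg VSS/d.

P_X ≈ 584 kg VSS/d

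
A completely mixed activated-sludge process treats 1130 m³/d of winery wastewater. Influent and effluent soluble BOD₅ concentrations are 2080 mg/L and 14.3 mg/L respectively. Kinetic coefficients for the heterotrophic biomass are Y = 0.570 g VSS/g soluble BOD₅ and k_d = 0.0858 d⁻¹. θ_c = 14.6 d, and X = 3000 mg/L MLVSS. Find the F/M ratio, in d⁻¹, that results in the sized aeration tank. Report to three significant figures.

From the SRT design equation V = Y Q (S₀−S) θ_c / [X (1 + k_d θ_c)] = 0.570 × 1130 × (2080 − 14.3) × 14.6 / [3000 × (1 + 0.0858 × 14.6)] = 1.94×10^7 / 6758 = 2874 m³.
F/M = Q·S₀ / (V·X) = 1130 × 2080 / (2874 × 3000) = 0.2726 g soluble BOD₅·(g VSS·d)⁻¹.

F/M ≈ 0.273 d⁻¹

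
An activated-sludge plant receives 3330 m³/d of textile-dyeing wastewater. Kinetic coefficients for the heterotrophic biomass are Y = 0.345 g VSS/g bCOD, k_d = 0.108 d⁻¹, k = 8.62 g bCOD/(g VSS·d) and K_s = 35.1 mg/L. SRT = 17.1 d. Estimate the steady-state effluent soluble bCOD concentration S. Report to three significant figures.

Effluent substrate depends only on kinetics and SRT: S = K_s(1 + k_d θ_c) / [θ_c(Yk − k_d) − 1] = 35.1 × (1 + 0.108 × 17.1) / [17.1 × (0.345 × 8.62 − 0.108) − 1] = 99.92 / 48.01 = 2.081 mg/L.

S ≈ 2.08 mg/L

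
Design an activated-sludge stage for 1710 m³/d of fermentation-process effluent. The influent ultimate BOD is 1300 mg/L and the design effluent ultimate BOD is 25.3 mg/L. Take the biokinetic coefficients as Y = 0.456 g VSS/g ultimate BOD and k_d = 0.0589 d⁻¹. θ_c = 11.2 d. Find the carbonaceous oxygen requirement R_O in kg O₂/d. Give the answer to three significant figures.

R_O ≈ 1330 kg O₂/d

Observed yield with endogenous decay: Y_obs = Y / (1 + k_d·θ_c) = 0.456 / (1 + 0.0589 × 11.2) = 0.456 / 1.660 = 0.2748 g VSS/g ultimate BOD.
Substrate removed = Q·(S₀ − S) = 1710 m³/d × (1300 − 25.3) g/m³ = 2.18×10^6 g/d = 2180 kg/d.
Biomass synthesised: P_X = Y_obs × 2180 = 598.9 kg VSS/d.
Carbonaceous O₂ demand = substrate oxidised − cell-mass equivalent = 2180 − 1.42 × 598.9 = 1329 kg O₂/d.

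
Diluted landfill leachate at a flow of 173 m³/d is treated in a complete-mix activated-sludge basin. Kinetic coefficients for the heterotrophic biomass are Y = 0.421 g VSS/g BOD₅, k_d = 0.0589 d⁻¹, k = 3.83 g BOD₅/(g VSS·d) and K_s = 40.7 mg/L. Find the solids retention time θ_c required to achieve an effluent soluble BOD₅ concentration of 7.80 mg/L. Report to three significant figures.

θ_c ≈ 4.99 d

From 1/θ_c = Y·k·S/(K_s + S) − k_d: Y·k·S/(K_s+S) = 0.421 × 3.83 × 7.80 / (40.7 + 7.80) = 0.2593 d⁻¹.
θ_c = 1/(μ − k_d) = 1/(0.2593 − 0.0589) = 1/0.2004 = 4.990 d.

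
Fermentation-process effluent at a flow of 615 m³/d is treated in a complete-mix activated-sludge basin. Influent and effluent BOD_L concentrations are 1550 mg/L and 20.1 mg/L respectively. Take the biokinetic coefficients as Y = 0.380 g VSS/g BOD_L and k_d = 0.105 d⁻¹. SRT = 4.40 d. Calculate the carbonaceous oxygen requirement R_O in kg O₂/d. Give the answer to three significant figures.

R_O ≈ 594 kg O₂/d

Correct the yield for decay: Y_obs = Y/(1 + k_d θ_c) = 0.380 / (1 + 0.105 × 4.40) = 0.380 / 1.462 = 0.2599.
Q·(S₀ − S) = 615 × (1550 − 20.1) × 10⁻³ = 940.9 kg/d removed.
Net sludge production P_X = 0.2599 × 940.9 = 244.6 kg VSS/d.
Carbonaceous O₂ demand = substrate oxidised − cell-mass equivalent = 940.9 − 1.42 × 244.6 = 593.6 kg O₂/d.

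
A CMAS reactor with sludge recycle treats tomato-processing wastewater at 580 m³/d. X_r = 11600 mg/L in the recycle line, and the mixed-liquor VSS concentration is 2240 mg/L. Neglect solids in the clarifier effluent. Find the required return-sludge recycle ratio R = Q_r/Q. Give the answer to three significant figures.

R = Q_r/Q = X/(X_r − X) = 2240 / (11600 − 2240) = 0.2393.

R ≈ 0.239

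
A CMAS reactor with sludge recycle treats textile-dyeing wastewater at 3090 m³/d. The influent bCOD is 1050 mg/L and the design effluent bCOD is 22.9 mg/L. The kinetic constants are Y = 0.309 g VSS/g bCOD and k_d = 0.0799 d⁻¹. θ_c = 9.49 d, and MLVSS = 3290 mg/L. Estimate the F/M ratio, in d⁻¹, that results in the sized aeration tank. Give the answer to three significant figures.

F/M ≈ 0.613 d⁻¹

Rearranging the biomass balance for a CMAS with decay, V = Y·Q·ΔS·θ_c / [X·(1+k_d θ_c)] = 0.309 × 3090 × (1050 − 22.9) × 9.49 / [3290 × (1 + 0.0799 × 9.49)] = 9.31×10^6 / 5785 = 1609 m³.
F/M = Q·S₀ / (V·X) = 3090 × 1050 / (1609 × 3290) = 0.6130 g bCOD·(g VSS·d)⁻¹.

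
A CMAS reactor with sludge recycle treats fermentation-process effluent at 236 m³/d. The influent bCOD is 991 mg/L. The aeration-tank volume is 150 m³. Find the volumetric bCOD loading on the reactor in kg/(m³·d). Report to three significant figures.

Applied bCOD load per unit volume = Q·S₀/V = (236 × 991/1000)/150.0 = 1.559 kg bCOD·m⁻³·d⁻¹.

L_v ≈ 1.56 kg bCOD/(m³·d)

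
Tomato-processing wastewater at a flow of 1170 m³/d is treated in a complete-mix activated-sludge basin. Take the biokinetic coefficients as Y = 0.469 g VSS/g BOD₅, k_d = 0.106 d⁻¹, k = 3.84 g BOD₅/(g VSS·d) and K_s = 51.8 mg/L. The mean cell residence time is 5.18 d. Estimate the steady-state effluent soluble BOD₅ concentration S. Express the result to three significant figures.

S ≈ 10.3 mg/L

For a completely mixed reactor with recycle the Lawrence–McCarty relation gives S = K_s·(1 + k_d·θ_c) / [θ_c·(Y·k − k_d) − 1] = 51.8 × (1 + 0.106 × 5.18) / [5.18 × (0.469 × 3.84 − 0.106) − 1] = 80.24 / 7.780 = 10.31 mg/L.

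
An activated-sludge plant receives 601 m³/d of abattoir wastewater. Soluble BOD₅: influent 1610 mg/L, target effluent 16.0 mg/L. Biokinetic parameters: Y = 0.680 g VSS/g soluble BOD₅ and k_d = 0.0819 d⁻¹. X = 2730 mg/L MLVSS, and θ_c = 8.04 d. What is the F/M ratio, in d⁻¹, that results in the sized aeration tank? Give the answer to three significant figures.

Steady-state biomass mass balance: V·X·(1 + k_d·θ_c) = Y·Q·(S₀ − S)·θ_c, so V = 0.680 × 601 × (1610 − 16.0) × 8.04 / [2730 × (1 + 0.0819 × 8.04)] = 5.24×10^6 / 4528 = 1157 m³.
F/M = applied load / biomass = Q·S₀/(V·X) = 601 × 1610 / (1157 × 2730) = 0.3064 d⁻¹.

F/M ≈ 0.306 d⁻¹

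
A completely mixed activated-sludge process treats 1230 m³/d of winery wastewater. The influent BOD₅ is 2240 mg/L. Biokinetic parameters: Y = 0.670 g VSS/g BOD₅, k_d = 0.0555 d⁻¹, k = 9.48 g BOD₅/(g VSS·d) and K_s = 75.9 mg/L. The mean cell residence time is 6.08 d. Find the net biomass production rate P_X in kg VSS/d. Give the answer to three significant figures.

Effluent substrate depends only on kinetics and SRT: S = K_s(1 + k_d θ_c) / [θ_c(Yk − k_d) − 1] = 75.9 × (1 + 0.0555 × 6.08) / [6.08 × (0.670 × 9.48 − 0.0555) − 1] = 101.5 / 37.28 = 2.723 mg/L.
Correct the yield for decay: Y_obs = Y/(1 + k_d θ_c) = 0.670 / (1 + 0.0555 × 6.08) = 0.670 / 1.337 = 0.5010.
Q·(S₀ − S) = 1230 × (2240 − 2.72) × 10⁻³ = 2752 kg/d removed.
Biomass produced: P_X = Y_obs·Q·ΔS = 0.5010 × 2752 ≈ 1379 kg VSS/d.

P_X ≈ 1380 kg VSS/d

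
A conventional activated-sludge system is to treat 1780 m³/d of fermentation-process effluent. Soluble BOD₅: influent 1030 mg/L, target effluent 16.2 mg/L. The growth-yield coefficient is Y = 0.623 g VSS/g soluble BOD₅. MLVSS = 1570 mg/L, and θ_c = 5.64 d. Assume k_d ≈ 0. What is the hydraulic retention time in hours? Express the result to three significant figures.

V·X = Y·Q·ΔS·θ_c gives V = 0.623 × 1780 × (1030 − 16.2) × 5.64 / 1570 = 4039 m³.
HRT = V/Q = 4039 m³ / 1780 m³·d⁻¹ = 2.269 d × 24 = 54.45 h.

τ ≈ 54.5 h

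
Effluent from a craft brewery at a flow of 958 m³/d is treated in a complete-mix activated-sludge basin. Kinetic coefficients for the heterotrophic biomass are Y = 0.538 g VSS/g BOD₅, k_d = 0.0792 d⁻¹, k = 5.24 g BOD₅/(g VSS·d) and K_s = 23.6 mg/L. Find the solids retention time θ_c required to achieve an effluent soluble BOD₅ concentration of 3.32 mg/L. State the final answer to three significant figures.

From 1/θ_c = Y·k·S/(K_s + S) − k_d: Y·k·S/(K_s+S) = 0.538 × 5.24 × 3.32 / (23.6 + 3.32) = 0.3477 d⁻¹.
Then 1/θ_c = μ − k_d = 0.3477 − 0.0792 = 0.2685 d⁻¹, giving θ_c = 3.725 d.

θ_c ≈ 3.72 d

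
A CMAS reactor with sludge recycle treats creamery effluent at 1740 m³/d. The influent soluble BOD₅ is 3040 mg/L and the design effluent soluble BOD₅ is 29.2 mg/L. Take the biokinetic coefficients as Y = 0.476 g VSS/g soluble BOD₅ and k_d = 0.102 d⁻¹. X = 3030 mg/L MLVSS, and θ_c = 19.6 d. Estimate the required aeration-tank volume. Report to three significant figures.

V ≈ 5380 m³

From the SRT design equation V = Y Q (S₀−S) θ_c / [X (1 + k_d θ_c)] = 0.476 × 1740 × (3040 − 29.2) × 19.6 / [3030 × (1 + 0.102 × 19.6)] = 4.89×10^7 / 9088 = 5378 m³.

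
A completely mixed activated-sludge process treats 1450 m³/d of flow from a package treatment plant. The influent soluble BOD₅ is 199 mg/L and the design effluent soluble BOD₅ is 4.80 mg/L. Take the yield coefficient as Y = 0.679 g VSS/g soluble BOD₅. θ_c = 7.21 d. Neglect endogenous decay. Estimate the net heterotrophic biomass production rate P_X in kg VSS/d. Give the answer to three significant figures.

P_X ≈ 191 kg VSS/d

With endogenous decay neglected, the observed yield equals the true yield: Y_obs = Y = 0.679 g VSS/g soluble BOD₅.
Mass of soluble BOD₅ removed per day: Q(S₀ − S) = 1450 × 194.2 g/m³ = 281.6 kg/d.
Biomass produced: P_X = Y_obs·Q·ΔS = 0.6790 × 281.6 ≈ 191.2 kg VSS/d.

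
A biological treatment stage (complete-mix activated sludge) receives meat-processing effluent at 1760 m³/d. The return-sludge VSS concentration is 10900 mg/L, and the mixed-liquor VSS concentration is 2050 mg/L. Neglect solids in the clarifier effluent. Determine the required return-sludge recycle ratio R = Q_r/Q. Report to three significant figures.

Mass balance around the secondary clarifier (neglecting effluent solids): R = X / (X_r − X) = 2050 / (10900 − 2050) = 0.2316.

R ≈ 0.232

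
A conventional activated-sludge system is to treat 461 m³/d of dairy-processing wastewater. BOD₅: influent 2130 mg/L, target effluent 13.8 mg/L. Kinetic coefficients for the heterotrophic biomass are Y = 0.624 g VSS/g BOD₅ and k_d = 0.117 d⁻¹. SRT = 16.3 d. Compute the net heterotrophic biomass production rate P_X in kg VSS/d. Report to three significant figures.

P_X ≈ 209 kg VSS/d

Y_obs = Y / (1 + k_d θ_c) = 0.624 / (1 + 0.117 × 16.3) = 0.624 / 2.907 = 0.2146.
Q·(S₀ − S) = 461 × (2130 − 13.8) × 10⁻³ = 975.6 kg/d removed.
So the net sludge growth is P_X = 0.2146 × 975.6 = 209.4 kg VSS/d.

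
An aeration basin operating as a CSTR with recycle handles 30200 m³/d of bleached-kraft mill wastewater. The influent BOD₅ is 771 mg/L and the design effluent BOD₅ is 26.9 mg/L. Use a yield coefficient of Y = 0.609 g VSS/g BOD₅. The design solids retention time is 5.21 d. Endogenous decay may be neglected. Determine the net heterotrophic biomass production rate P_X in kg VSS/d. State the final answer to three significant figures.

P_X ≈ 13700 kg VSS/d

Since k_d ≈ 0, Y_obs = Y = 0.609 g VSS/g BOD₅.
Mass of BOD₅ removed per day: Q(S₀ − S) = 30200 × 744.1 g/m³ = 22472 kg/d.
P_X = Y_obs · Q(S₀ − S) = 0.6090 × 22472 = 13685 kg VSS/d.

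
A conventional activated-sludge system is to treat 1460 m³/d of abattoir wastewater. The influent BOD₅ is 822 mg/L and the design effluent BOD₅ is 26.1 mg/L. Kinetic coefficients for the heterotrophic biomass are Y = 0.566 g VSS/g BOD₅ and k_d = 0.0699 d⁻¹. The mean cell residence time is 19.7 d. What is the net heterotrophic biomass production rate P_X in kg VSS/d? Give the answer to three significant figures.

The observed yield is Y_obs = Y/(1 + k_d·θ_c) = 0.566 / (1 + 0.0699 × 19.7) = 0.566 / 2.377 = 0.2381 g VSS per g BOD₅ removed.
Q·(S₀ − S) = 1460 × (822 − 26.1) × 10⁻³ = 1162 kg/d removed.
So the net sludge growth is P_X = 0.2381 × 1162 = 276.7 kg VSS/d.

P_X ≈ 277 kg VSS/d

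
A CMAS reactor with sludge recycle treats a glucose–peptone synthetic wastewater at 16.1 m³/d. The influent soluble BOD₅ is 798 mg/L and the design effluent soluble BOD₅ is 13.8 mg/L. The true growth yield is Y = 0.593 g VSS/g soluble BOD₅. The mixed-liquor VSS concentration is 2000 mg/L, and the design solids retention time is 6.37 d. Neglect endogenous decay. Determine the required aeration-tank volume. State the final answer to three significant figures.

V ≈ 23.8 m³

With k_d = 0 the design equation reduces to V = Y Q (S₀−S) θ_c / X = 0.593 × 16.1 × (798 − 13.8) × 6.37 / 2000 = 23.85 m³.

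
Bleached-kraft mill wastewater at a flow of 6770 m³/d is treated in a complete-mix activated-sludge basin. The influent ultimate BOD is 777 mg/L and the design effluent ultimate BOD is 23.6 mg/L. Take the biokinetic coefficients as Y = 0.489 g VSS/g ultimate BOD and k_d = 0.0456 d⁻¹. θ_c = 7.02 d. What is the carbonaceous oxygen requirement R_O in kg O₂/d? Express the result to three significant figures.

R_O ≈ 2420 kg O₂/d

The observed yield is Y_obs = Y/(1 + k_d·θ_c) = 0.489 / (1 + 0.0456 × 7.02) = 0.489 / 1.320 = 0.3704 g VSS per g ultimate BOD removed.
Mass of ultimate BOD removed per day: Q(S₀ − S) = 6770 × 753.4 g/m³ = 5101 kg/d.
Biomass synthesised: P_X = Y_obs × 5101 = 1889 kg VSS/d.
R_O = Q·ΔS − 1.42 P_X = 5101 − 2683 = 2418 kg O₂/d.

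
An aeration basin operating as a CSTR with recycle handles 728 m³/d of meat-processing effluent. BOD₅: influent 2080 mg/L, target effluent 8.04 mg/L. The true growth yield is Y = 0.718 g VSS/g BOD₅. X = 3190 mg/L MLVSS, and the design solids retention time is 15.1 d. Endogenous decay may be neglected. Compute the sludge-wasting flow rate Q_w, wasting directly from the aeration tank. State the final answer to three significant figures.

Q_w ≈ 340 m³/d

With k_d = 0 the design equation reduces to V = Y Q (S₀−S) θ_c / X = 0.718 × 728 × (2080 − 8.04) × 15.1 / 3190 = 5127 m³.
With mixed-liquor wasting, θ_c = V/Q_w, so Q_w = V/θ_c = 5127/15.1 = 339.5 m³/d.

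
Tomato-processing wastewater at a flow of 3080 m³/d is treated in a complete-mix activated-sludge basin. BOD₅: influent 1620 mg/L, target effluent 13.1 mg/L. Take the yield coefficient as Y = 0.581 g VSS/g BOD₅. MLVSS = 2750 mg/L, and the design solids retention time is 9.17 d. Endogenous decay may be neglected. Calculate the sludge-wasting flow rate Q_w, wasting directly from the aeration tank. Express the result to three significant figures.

Biomass mass balance (decay neglected): V·X = Y·Q·(S₀ − S)·θ_c, so V = 0.581 × 3080 × (1620 − 13.1) × 9.17 / 2750 = 9589 m³.
With mixed-liquor wasting, θ_c = V/Q_w, so Q_w = V/θ_c = 9589/9.17 = 1046 m³/d.

Q_w ≈ 1050 m³/d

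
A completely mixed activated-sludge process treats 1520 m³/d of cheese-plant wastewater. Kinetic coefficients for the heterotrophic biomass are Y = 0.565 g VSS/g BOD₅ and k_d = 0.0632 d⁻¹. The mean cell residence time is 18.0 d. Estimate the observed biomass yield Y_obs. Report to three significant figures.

Y_obs ≈ 0.264 g VSS/g BOD₅

Correct the yield for decay: Y_obs = Y/(1 + k_d θ_c) = 0.565 / (1 + 0.0632 × 18.0) = 0.565 / 2.138 = 0.2643.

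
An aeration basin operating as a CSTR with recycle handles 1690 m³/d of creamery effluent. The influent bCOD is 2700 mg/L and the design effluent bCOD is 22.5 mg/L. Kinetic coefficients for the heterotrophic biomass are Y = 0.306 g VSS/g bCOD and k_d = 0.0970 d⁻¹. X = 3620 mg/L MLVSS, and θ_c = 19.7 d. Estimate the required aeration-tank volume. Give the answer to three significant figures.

V ≈ 2590 m³

Rearranging the biomass balance for a CMAS with decay, V = Y·Q·ΔS·θ_c / [X·(1+k_d θ_c)] = 0.306 × 1690 × (2700 − 22.5) × 19.7 / [3620 × (1 + 0.0970 × 19.7)] = 2.73×10^7 / 10537 = 2589 m³.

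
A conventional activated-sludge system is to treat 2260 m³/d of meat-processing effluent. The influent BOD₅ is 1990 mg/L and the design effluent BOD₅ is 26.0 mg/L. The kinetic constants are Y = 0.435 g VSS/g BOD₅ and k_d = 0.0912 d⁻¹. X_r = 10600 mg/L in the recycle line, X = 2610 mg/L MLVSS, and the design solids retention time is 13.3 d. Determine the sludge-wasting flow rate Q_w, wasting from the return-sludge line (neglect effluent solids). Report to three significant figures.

From the SRT design equation V = Y Q (S₀−S) θ_c / [X (1 + k_d θ_c)] = 0.435 × 2260 × (1990 − 26.0) × 13.3 / [2610 × (1 + 0.0912 × 13.3)] = 2.57×10^7 / 5776 = 4446 m³.
Q_w = (V·X)/(θ_c X_r) = 4446 × 2610 / (13.3 × 10600) = 82.31 m³/d.

Q_w ≈ 82.3 m³/d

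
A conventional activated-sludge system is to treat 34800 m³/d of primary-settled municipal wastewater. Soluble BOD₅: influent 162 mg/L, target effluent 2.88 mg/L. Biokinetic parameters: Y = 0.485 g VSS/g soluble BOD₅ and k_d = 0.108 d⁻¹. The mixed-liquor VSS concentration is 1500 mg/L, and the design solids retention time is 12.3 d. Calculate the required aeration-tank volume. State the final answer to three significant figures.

From the SRT design equation V = Y Q (S₀−S) θ_c / [X (1 + k_d θ_c)] = 0.485 × 34800 × (162 − 2.88) × 12.3 / [1500 × (1 + 0.108 × 12.3)] = 3.3×10^7 / 3493 = 9458 m³.

V ≈ 9460 m³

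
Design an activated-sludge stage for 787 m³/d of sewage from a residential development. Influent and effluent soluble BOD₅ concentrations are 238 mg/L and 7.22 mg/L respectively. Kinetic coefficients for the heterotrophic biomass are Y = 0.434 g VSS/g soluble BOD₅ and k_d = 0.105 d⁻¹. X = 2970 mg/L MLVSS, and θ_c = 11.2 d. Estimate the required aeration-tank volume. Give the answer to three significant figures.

Steady-state biomass mass balance: V·X·(1 + k_d·θ_c) = Y·Q·(S₀ − S)·θ_c, so V = 0.434 × 787 × (238 − 7.22) × 11.2 / [2970 × (1 + 0.105 × 11.2)] = 8.83×10^5 / 6463 = 136.6 m³.

V ≈ 137 m³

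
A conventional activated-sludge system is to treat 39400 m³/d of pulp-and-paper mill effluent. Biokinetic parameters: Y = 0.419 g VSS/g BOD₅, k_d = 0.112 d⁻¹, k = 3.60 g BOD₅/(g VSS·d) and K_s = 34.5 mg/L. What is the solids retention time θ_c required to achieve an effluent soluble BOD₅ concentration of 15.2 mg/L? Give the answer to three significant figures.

From 1/θ_c = Y·k·S/(K_s + S) − k_d: Y·k·S/(K_s+S) = 0.419 × 3.60 × 15.2 / (34.5 + 15.2) = 0.4613 d⁻¹.
Then 1/θ_c = μ − k_d = 0.4613 − 0.112 = 0.3493 d⁻¹, giving θ_c = 2.863 d.

θ_c ≈ 2.86 d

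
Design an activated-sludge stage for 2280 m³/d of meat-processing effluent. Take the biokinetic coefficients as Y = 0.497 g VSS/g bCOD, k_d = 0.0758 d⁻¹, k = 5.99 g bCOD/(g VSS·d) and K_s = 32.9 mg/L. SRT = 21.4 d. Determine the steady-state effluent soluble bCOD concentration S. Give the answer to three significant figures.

S ≈ 1.41 mg/L

From the Monod/SRT balance for a CMAS, S = K_s·(1+k_d θ_c)/[θ_c·(Y k − k_d) − 1] = 32.9 × (1 + 0.0758 × 21.4) / [21.4 × (0.497 × 5.99 − 0.0758) − 1] = 86.27 / 61.09 = 1.412 mg/L.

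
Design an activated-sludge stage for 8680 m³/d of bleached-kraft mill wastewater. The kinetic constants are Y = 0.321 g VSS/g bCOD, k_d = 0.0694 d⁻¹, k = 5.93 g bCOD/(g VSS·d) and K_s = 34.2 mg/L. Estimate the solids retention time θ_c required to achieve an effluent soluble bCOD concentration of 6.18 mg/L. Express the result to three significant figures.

At the target effluent, Y k S/(K_s+S) = 0.321×5.93×6.18/40.38 = 0.2913 d⁻¹.
Then 1/θ_c = μ − k_d = 0.2913 − 0.0694 = 0.2219 d⁻¹, giving θ_c = 4.506 d.

θ_c ≈ 4.51 d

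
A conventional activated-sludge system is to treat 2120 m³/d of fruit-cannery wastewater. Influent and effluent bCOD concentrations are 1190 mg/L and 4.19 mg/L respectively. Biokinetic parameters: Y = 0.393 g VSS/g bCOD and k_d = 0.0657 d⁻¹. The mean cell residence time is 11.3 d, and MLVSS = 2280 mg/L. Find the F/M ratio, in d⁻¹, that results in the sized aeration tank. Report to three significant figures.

F/M ≈ 0.394 d⁻¹

Rearranging the biomass balance for a CMAS with decay, V = Y·Q·ΔS·θ_c / [X·(1+k_d θ_c)] = 0.393 × 2120 × (1190 − 4.19) × 11.3 / [2280 × (1 + 0.0657 × 11.3)] = 1.12×10^7 / 3973 = 2810 m³.
F/M = Q·S₀ / (V·X) = 2120 × 1190 / (2810 × 2280) = 0.3937 g bCOD·(g VSS·d)⁻¹.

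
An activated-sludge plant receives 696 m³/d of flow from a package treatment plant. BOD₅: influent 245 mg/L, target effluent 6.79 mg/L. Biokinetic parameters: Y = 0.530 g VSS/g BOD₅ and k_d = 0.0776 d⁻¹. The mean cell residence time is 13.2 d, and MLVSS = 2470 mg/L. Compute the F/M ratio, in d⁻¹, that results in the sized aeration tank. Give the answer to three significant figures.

Steady-state biomass mass balance: V·X·(1 + k_d·θ_c) = Y·Q·(S₀ − S)·θ_c, so V = 0.530 × 696 × (245 − 6.79) × 13.2 / [2470 × (1 + 0.0776 × 13.2)] = 1.16×10^6 / 5000 = 232.0 m³.
F/M = applied load / biomass = Q·S₀/(V·X) = 696 × 245 / (232.0 × 2470) = 0.2976 d⁻¹.

F/M ≈ 0.298 d⁻¹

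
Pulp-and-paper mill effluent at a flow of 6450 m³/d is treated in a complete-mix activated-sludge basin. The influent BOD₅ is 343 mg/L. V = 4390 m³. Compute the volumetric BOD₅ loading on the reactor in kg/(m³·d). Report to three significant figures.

L_v = Q S₀ / V = 6450 × 343 × 10⁻³ / 4390 = 0.5040 kg/(m³·d).

L_v ≈ 0.504 kg BOD₅/(m³·d)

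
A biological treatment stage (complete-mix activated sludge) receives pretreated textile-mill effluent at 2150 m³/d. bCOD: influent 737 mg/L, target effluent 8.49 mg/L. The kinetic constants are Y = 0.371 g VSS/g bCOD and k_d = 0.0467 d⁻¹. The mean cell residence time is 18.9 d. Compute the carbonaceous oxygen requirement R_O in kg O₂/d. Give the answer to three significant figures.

R_O ≈ 1130 kg O₂/d

Correct the yield for decay: Y_obs = Y/(1 + k_d θ_c) = 0.371 / (1 + 0.0467 × 18.9) = 0.371 / 1.883 = 0.1971.
Substrate removed = Q·(S₀ − S) = 2150 m³/d × (737 − 8.49) g/m³ = 1.57×10^6 g/d = 1566 kg/d.
Net sludge production P_X = 0.1971 × 1566 = 308.7 kg VSS/d.
R_O = Q·ΔS − 1.42 P_X = 1566 − 438.3 = 1128 kg O₂/d.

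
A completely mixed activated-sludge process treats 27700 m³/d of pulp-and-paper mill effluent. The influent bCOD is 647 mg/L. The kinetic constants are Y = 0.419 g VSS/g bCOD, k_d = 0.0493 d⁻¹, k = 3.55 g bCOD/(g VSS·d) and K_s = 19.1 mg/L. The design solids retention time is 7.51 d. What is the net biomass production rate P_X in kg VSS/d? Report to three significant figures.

From the Monod/SRT balance for a CMAS, S = K_s·(1+k_d θ_c)/[θ_c·(Y k − k_d) − 1] = 19.1 × (1 + 0.0493 × 7.51) / [7.51 × (0.419 × 3.55 − 0.0493) − 1] = 26.17 / 9.801 = 2.670 mg/L.
Observed yield with endogenous decay: Y_obs = Y / (1 + k_d·θ_c) = 0.419 / (1 + 0.0493 × 7.51) = 0.419 / 1.370 = 0.3058 g VSS/g bCOD.
ΔS = 647 − 2.67 = 644.3 mg/L, so the substrate removal rate is 27700 × 644.3/1000 = 17848 kg bCOD/d.
Biomass produced: P_X = Y_obs·Q·ΔS = 0.3058 × 17848 ≈ 5458 kg VSS/d.

P_X ≈ 5460 kg VSS/d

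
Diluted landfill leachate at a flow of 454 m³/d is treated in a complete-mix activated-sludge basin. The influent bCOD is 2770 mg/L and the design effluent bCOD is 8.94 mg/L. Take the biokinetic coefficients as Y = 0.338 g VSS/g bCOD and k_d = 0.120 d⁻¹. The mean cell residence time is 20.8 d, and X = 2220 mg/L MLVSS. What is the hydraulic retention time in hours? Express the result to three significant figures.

Rearranging the biomass balance for a CMAS with decay, V = Y·Q·ΔS·θ_c / [X·(1+k_d θ_c)] = 0.338 × 454 × (2770 − 8.94) × 20.8 / [2220 × (1 + 0.120 × 20.8)] = 8.81×10^6 / 7761 = 1136 m³.
HRT = V/Q = 1136 m³ / 454 m³·d⁻¹ = 2.501 d × 24 = 60.03 h.

τ ≈ 60.0 h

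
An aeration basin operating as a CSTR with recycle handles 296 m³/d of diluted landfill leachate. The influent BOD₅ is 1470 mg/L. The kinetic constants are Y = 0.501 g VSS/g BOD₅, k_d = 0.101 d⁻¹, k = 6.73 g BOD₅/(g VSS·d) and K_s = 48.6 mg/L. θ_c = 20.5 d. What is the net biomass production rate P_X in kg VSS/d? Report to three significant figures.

P_X ≈ 70.9 kg VSS/d

For a completely mixed reactor with recycle the Lawrence–McCarty relation gives S = K_s·(1 + k_d·θ_c) / [θ_c·(Y·k − k_d) − 1] = 48.6 × (1 + 0.101 × 20.5) / [20.5 × (0.501 × 6.73 − 0.101) − 1] = 149.2 / 66.05 = 2.259 mg/L.
The observed yield is Y_obs = Y/(1 + k_d·θ_c) = 0.501 / (1 + 0.101 × 20.5) = 0.501 / 3.071 = 0.1632 g VSS per g BOD₅ removed.
Substrate removed = Q·(S₀ − S) = 296 m³/d × (1470 − 2.26) g/m³ = 4.34×10^5 g/d = 434.5 kg/d.
Biomass produced: P_X = Y_obs·Q·ΔS = 0.1632 × 434.5 ≈ 70.89 kg VSS/d.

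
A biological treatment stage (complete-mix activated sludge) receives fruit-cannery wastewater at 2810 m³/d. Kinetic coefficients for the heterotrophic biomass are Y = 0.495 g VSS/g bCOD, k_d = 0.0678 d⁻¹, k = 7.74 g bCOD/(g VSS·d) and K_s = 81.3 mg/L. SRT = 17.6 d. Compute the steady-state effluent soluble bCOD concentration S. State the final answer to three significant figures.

S ≈ 2.73 mg/L

From the Monod/SRT balance for a CMAS, S = K_s·(1+k_d θ_c)/[θ_c·(Y k − k_d) − 1] = 81.3 × (1 + 0.0678 × 17.6) / [17.6 × (0.495 × 7.74 − 0.0678) − 1] = 178.3 / 65.24 = 2.733 mg/L.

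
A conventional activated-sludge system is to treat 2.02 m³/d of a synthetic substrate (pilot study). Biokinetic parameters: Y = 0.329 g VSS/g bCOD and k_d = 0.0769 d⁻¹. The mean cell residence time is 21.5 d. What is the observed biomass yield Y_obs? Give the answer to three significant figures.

Y_obs = Y / (1 + k_d θ_c) = 0.329 / (1 + 0.0769 × 21.5) = 0.329 / 2.653 = 0.1240.

Y_obs ≈ 0.124 g VSS/g bCOD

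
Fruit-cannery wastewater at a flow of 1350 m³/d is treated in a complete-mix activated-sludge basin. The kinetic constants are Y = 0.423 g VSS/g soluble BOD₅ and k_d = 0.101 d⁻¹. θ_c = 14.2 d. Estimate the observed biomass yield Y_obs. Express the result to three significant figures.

Y_obs ≈ 0.174 g VSS/g soluble BOD₅

Observed yield with endogenous decay: Y_obs = Y / (1 + k_d·θ_c) = 0.423 / (1 + 0.101 × 14.2) = 0.423 / 2.434 = 0.1738 g VSS/g soluble BOD₅.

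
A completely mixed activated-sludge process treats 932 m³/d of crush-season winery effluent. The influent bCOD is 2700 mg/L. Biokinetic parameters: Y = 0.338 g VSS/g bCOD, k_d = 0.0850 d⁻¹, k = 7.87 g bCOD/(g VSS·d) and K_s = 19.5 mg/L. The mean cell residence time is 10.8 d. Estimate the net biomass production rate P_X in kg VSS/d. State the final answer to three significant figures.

P_X ≈ 443 kg VSS/d

From the Monod/SRT balance for a CMAS, S = K_s·(1+k_d θ_c)/[θ_c·(Y k − k_d) − 1] = 19.5 × (1 + 0.0850 × 10.8) / [10.8 × (0.338 × 7.87 − 0.0850) − 1] = 37.40 / 26.81 = 1.395 mg/L.
Y_obs = Y / (1 + k_d θ_c) = 0.338 / (1 + 0.0850 × 10.8) = 0.338 / 1.918 = 0.1762.
Q·(S₀ − S) = 932 × (2700 − 1.40) × 10⁻³ = 2515 kg/d removed.
Biomass produced: P_X = Y_obs·Q·ΔS = 0.1762 × 2515 ≈ 443.2 kg VSS/d.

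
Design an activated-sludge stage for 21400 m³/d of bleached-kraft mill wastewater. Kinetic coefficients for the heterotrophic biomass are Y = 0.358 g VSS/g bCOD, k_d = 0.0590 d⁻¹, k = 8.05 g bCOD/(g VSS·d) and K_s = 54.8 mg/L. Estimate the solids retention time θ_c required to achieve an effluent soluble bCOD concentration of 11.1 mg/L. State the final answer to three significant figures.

θ_c ≈ 2.35 d

From 1/θ_c = Y·k·S/(K_s + S) − k_d: Y·k·S/(K_s+S) = 0.358 × 8.05 × 11.1 / (54.8 + 11.1) = 0.4854 d⁻¹.
θ_c = 1/(μ − k_d) = 1/(0.4854 − 0.0590) = 1/0.4264 = 2.345 d.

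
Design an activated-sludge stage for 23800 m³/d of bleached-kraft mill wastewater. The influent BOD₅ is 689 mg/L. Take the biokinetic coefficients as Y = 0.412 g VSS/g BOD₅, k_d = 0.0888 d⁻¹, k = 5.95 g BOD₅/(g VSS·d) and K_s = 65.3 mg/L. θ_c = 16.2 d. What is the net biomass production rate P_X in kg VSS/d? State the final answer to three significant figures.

For a completely mixed reactor with recycle the Lawrence–McCarty relation gives S = K_s·(1 + k_d·θ_c) / [θ_c·(Y·k − k_d) − 1] = 65.3 × (1 + 0.0888 × 16.2) / [16.2 × (0.412 × 5.95 − 0.0888) − 1] = 159.2 / 37.27 = 4.272 mg/L.
Observed yield with endogenous decay: Y_obs = Y / (1 + k_d·θ_c) = 0.412 / (1 + 0.0888 × 16.2) = 0.412 / 2.439 = 0.1690 g VSS/g BOD₅.
Substrate removed = Q·(S₀ − S) = 23800 m³/d × (689 − 4.27) g/m³ = 1.63×10^7 g/d = 16297 kg/d.
P_X = Y_obs · Q(S₀ − S) = 0.1690 × 16297 = 2753 kg VSS/d.

P_X ≈ 2750 kg VSS/d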